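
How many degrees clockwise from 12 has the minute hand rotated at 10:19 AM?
The minute hand moves 6 degrees per minute.
At 10:19: 19 x 6 = 114 degrees

Final answer: 114 degrees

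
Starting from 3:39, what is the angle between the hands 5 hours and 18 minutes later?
First find the time 5 hours and 18 minutes after 3:39.
Total minutes: 3 x 60 + 39 + 5 x 60 + 18 = 537.
537 mod 720 = 537 minutes = 8:57.
Now compute the angle at 8:57:
Hour hand: 8 x 30 + 57 x 0.5 = 268.5 degrees
Minute hand: 57 x 6 = 342 degrees
Difference: |268.5 - 342| = 73.5 degrees
The angle is 73.5 degrees

Final answer: 73.5 degrees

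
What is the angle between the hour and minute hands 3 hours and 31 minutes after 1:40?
First find the time 3 hours and 31 minutes after 1:40.
Total minutes: 1 x 60 + 40 + 3 x 60 + 31 = 311.
311 mod 720 = 311 minutes = 5:11.
Now compute the angle at 5:11:
Hour hand: 5 x 30 + 11 x 0.5 = 155.5 degrees
Minute hand: 11 x 6 = 66 degrees
Difference: |155.5 - 66| = 89.5 degrees
The angle is 89.5 degrees

Final answer: 89.5 degrees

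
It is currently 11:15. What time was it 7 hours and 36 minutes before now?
Starting time: 11:15 = 675 total minutes past 12:00
Subtracting: 7 hours and 36 minutes = 456 minutes
675 - 456 = 219 minutes
= 3 hours and 39 minutes past 12:00 = 3:39

Final answer: 3:39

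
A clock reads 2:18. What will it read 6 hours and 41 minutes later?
Starting time: 2:18
Adding 41 minutes to 18 minutes: 18 + 41 = 59 minutes
Adding 6 hours: 2 + 6 = 8
Final time: 8:59

Final answer: 8:59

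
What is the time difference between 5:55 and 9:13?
From 5:55 to 9:13:
(9 x 60 + 13) - (5 x 60 + 55) = 553 - 355 = 198 minutes
= 3 hours and 18 minutes

Final answer: 3 hours and 18 minutes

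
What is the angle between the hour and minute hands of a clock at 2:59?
Hour hand position: 2 x 30 + 59 x 0.5 = 89.5 degrees
Minute hand position: 59 x 6 = 354 degrees
Difference: |89.5 - 354| = 264.5 degrees
Since 264.5 > 180, the smaller angle is 360 - 264.5 = 95.5 degrees

Final answer: 95.5 degrees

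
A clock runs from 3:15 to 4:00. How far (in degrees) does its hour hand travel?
The hour hand moves 0.5 degrees per minute.
Time elapsed: 4:00 - 3:15 = 45 minutes
Angular displacement: 45 x 0.5 = 22.5 degrees

Final answer: 22.5 degrees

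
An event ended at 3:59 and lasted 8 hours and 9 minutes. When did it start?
Starting time: 3:59 = 239 total minutes past 12:00
Subtracting: 8 hours and 9 minutes = 489 minutes
239 - 489 = -250 (negative, add 12 hours = 720) = 470 minutes
= 7 hours and 50 minutes past 12:00 = 7:50

Final answer: 7:50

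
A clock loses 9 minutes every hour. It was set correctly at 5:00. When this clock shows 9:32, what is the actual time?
For every 60 true minutes, the faulty clock advances 51 minutes, so 1 faulty-clock minute corresponds to 60/51 true minutes.
From 5:00 to 9:32 on the faulty dial is 272 minutes.
True elapsed: 272 x 60/51 = 320 minutes = 5 hours and 20 minutes.
True time: 5:00 + 5 hours and 20 minutes = 10:20.

Final answer: 10:20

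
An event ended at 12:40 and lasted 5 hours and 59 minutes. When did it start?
Starting time: 12:40 = 40 total minutes past 12:00
Subtracting: 5 hours and 59 minutes = 359 minutes
40 - 359 = -319 (negative, add 12 hours = 720) = 401 minutes
= 6 hours and 41 minutes past 12:00 = 6:41

Final answer: 6:41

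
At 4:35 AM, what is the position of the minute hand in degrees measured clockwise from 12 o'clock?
The minute hand moves 6 degrees per minute.
At 4:35: 35 x 6 = 210 degrees

Final answer: 210 degrees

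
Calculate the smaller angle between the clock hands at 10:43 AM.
Hour hand position: 10 x 30 + 43 x 0.5 = 321.5 degrees
Minute hand position: 43 x 6 = 258 degrees
Difference: |321.5 - 258| = 63.5 degrees
The angle between the hands is 63.5 degrees

Final answer: 63.5 degrees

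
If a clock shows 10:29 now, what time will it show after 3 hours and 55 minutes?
Starting time: 10:29
Adding 55 minutes to 29 minutes: 29 + 55 = 84 minutes = 1 hour and 24 minutes
Adding 3 hours: 10 + 3 + 1 (carry) = 14 - 12 = 2
Final time: 2:24

Final answer: 2:24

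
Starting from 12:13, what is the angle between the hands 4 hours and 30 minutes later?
First find the time 4 hours and 30 minutes after 12:13.
Total minutes: 12 x 60 + 13 + 4 x 60 + 30 = 1003.
1003 mod 720 = 283 minutes = 4:43.
Now compute the angle at 4:43:
Hour hand: 4 x 30 + 43 x 0.5 = 141.5 degrees
Minute hand: 43 x 6 = 258 degrees
Difference: |141.5 - 258| = 116.5 degrees
The angle is 116.5 degrees

Final answer: 116.5 degrees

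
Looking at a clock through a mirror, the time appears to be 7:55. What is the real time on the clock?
Reflection across the vertical (12-6) axis maps a hand at angle A degrees to (360 - A) degrees, which sends a reading of T minutes past 12:00 to (720 - T) minutes past 12:00.
Mirror reads 7:55 = 475 minutes past 12:00.
Actual time: (720 - 475) mod 720 = 245 minutes = 4:05.

Final answer: 4:05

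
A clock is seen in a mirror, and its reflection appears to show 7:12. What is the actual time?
Reflection across the vertical (12-6) axis maps a hand at angle A degrees to (360 - A) degrees, which sends a reading of T minutes past 12:00 to (720 - T) minutes past 12:00.
Mirror reads 7:12 = 432 minutes past 12:00.
Actual time: (720 - 432) mod 720 = 288 minutes = 4:48.

Final answer: 4:48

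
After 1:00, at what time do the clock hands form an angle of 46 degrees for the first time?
At t minutes past 1:00, the hour hand is at 30 x 1 + 0.5t degrees and the minute hand is at 6t degrees.
The smaller angle between them is 46 degrees when |30H - 5.5t| = 46 or |30H - 5.5t| = 314.
With H = 1, solve 30 x 1 - 5.5t = +/- target for each target:
  t = (30 x 1 - 46) / 5.5 = -2.91 (outside (0, 60))
  t = (30 x 1 + 46) / 5.5 = 13.82
  t = (30 x 1 - 314) / 5.5 = -51.64 (outside (0, 60))
  t = (30 x 1 + 314) / 5.5 = 62.55 (outside (0, 60))
Valid solutions in (0, 60): {13.82} minutes.
The first occurrence is t = 13.82 minutes.
The hands form a 46-degree angle at 13.82 minutes past 1:00.

Final answer: 13.82 minutes past 1:00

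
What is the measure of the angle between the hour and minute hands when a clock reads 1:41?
Hour hand position: 1 x 30 + 41 x 0.5 = 50.5 degrees
Minute hand position: 41 x 6 = 246 degrees
Difference: |50.5 - 246| = 195.5 degrees
Since 195.5 > 180, the smaller angle is 360 - 195.5 = 164.5 degrees

Final answer: 164.5 degrees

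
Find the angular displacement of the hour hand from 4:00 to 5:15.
The hour hand moves 0.5 degrees per minute.
Time elapsed: 5:15 - 4:00 = 75 minutes
Angular displacement: 75 x 0.5 = 37.5 degrees

Final answer: 37.5 degrees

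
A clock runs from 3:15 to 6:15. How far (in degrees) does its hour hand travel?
The hour hand moves 0.5 degrees per minute.
Time elapsed: 6:15 - 3:15 = 180 minutes
Angular displacement: 180 x 0.5 = 90 degrees

Final answer: 90 degrees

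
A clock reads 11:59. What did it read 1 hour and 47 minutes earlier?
Starting time: 11:59 = 719 total minutes past 12:00
Subtracting: 1 hour and 47 minutes = 107 minutes
719 - 107 = 612 minutes
= 10 hours and 12 minutes past 12:00 = 10:12

Final answer: 10:12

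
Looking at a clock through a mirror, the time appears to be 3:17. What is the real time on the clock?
Reflection across the vertical (12-6) axis maps a hand at angle A degrees to (360 - A) degrees, which sends a reading of T minutes past 12:00 to (720 - T) minutes past 12:00.
Mirror reads 3:17 = 197 minutes past 12:00.
Actual time: (720 - 197) mod 720 = 523 minutes = 8:43.

Final answer: 8:43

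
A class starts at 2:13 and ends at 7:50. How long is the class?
From 2:13 to 7:50:
(7 x 60 + 50) - (2 x 60 + 13) = 470 - 133 = 337 minutes
= 5 hours and 37 minutes

Final answer: 5 hours and 37 minutes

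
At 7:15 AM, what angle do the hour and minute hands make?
Hour hand position: 7 x 30 + 15 x 0.5 = 217.5 degrees
Minute hand position: 15 x 6 = 90 degrees
Difference: |217.5 - 90| = 127.5 degrees
The angle between the hands is 127.5 degrees

Final answer: 127.5 degrees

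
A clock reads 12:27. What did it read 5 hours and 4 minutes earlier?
Starting time: 12:27 = 27 total minutes past 12:00
Subtracting: 5 hours and 4 minutes = 304 minutes
27 - 304 = -277 (negative, add 12 hours = 720) = 443 minutes
= 7 hours and 23 minutes past 12:00 = 7:23

Final answer: 7:23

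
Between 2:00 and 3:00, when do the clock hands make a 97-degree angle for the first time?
At t minutes past 2:00, the hour hand is at 30 x 2 + 0.5t degrees and the minute hand is at 6t degrees.
The smaller angle between them is 97 degrees when |30H - 5.5t| = 97 or |30H - 5.5t| = 263.
With H = 2, solve 30 x 2 - 5.5t = +/- target for each target:
  t = (30 x 2 - 97) / 5.5 = -6.73 (outside (0, 60))
  t = (30 x 2 + 97) / 5.5 = 28.55
  t = (30 x 2 - 263) / 5.5 = -36.91 (outside (0, 60))
  t = (30 x 2 + 263) / 5.5 = 58.73
Valid solutions in (0, 60): {28.55, 58.73} minutes.
The first occurrence is t = 28.55 minutes.
The hands form a 97-degree angle at 28.55 minutes past 2:00.

Final answer: 28.55 minutes past 2:00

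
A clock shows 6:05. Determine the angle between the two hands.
Hour hand position: 6 x 30 + 5 x 0.5 = 182.5 degrees
Minute hand position: 5 x 6 = 30 degrees
Difference: |182.5 - 30| = 152.5 degrees
The angle between the hands is 152.5 degrees

Final answer: 152.5 degrees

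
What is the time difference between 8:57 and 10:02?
From 8:57 to 10:02:
(10 x 60 + 2) - (8 x 60 + 57) = 602 - 537 = 65 minutes
= 1 hour and 5 minutes

Final answer: 1 hour and 5 minutes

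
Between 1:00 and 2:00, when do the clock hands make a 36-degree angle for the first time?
At t minutes past 1:00, the hour hand is at 30 x 1 + 0.5t degrees and the minute hand is at 6t degrees.
The smaller angle between them is 36 degrees when |30H - 5.5t| = 36 or |30H - 5.5t| = 324.
With H = 1, solve 30 x 1 - 5.5t = +/- target for each target:
  t = (30 x 1 - 36) / 5.5 = -1.09 (outside (0, 60))
  t = (30 x 1 + 36) / 5.5 = 12
  t = (30 x 1 - 324) / 5.5 = -53.45 (outside (0, 60))
  t = (30 x 1 + 324) / 5.5 = 64.36 (outside (0, 60))
Valid solutions in (0, 60): {12} minutes.
The first occurrence is t = 12 minutes.
The hands form a 36-degree angle at 12 minutes past 1:00.

Final answer: 12 minutes past 1:00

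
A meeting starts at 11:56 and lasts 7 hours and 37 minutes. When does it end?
Starting time: 11:56
Adding 37 minutes to 56 minutes: 56 + 37 = 93 minutes = 1 hour and 33 minutes
Adding 7 hours: 11 + 7 + 1 (carry) = 19 - 12 = 7
Final time: 7:33

Final answer: 7:33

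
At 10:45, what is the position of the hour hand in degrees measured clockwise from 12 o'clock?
The hour hand moves 30 degrees per hour and 0.5 degrees per minute.
At 10:45: (10) x 30 + 45 x 0.5 = 300 + 22.5 = 322.5 degrees

Final answer: 322.5 degrees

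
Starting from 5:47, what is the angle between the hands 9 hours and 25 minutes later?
First find the time 9 hours and 25 minutes after 5:47.
Total minutes: 5 x 60 + 47 + 9 x 60 + 25 = 912.
912 mod 720 = 192 minutes = 3:12.
Now compute the angle at 3:12:
Hour hand: 3 x 30 + 12 x 0.5 = 96 degrees
Minute hand: 12 x 6 = 72 degrees
Difference: |96 - 72| = 24 degrees
The angle is 24 degrees

Final answer: 24 degrees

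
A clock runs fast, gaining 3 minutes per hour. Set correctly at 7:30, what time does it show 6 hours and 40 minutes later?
For every 60 true minutes, the faulty clock advances 60 + 3 = 63 minutes.
True elapsed: 6 hours and 40 minutes = 400 minutes.
Faulty clock advances: 400 x 63/60 = 420 minutes (drift: 20 minutes ahead).
Shown time: 7:30 + 420 minutes = 2:30.

Final answer: 2:30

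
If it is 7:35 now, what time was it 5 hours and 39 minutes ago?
Starting time: 7:35 = 455 total minutes past 12:00
Subtracting: 5 hours and 39 minutes = 339 minutes
455 - 339 = 116 minutes
= 1 hour and 56 minutes past 12:00 = 1:56

Final answer: 1:56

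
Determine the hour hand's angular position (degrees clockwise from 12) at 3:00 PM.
The hour hand moves 30 degrees per hour and 0.5 degrees per minute.
At 3:00: (3) x 30 + 0 x 0.5 = 90 + 0 = 90 degrees

Final answer: 90 degrees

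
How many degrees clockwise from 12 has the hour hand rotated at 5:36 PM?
The hour hand moves 30 degrees per hour and 0.5 degrees per minute.
At 5:36: (5) x 30 + 36 x 0.5 = 150 + 18 = 168 degrees

Final answer: 168 degrees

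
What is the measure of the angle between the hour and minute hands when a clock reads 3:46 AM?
Hour hand position: 3 x 30 + 46 x 0.5 = 113 degrees
Minute hand position: 46 x 6 = 276 degrees
Difference: |113 - 276| = 163 degrees
The angle between the hands is 163 degrees

Final answer: 163 degrees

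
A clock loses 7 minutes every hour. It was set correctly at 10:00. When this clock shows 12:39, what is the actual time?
For every 60 true minutes, the faulty clock advances 53 minutes, so 1 faulty-clock minute corresponds to 60/53 true minutes.
From 10:00 to 12:39 on the faulty dial is 159 minutes.
True elapsed: 159 x 60/53 = 180 minutes = 3 hours.
True time: 10:00 + 3 hours = 1:00.

Final answer: 1:00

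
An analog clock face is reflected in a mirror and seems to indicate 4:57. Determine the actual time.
Reflection across the vertical (12-6) axis maps a hand at angle A degrees to (360 - A) degrees, which sends a reading of T minutes past 12:00 to (720 - T) minutes past 12:00.
Mirror reads 4:57 = 297 minutes past 12:00.
Actual time: (720 - 297) mod 720 = 423 minutes = 7:03.

Final answer: 7:03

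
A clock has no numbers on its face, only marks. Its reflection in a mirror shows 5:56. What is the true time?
Reflection across the vertical (12-6) axis maps a hand at angle A degrees to (360 - A) degrees, which sends a reading of T minutes past 12:00 to (720 - T) minutes past 12:00.
Mirror reads 5:56 = 356 minutes past 12:00.
Actual time: (720 - 356) mod 720 = 364 minutes = 6:04.

Final answer: 6:04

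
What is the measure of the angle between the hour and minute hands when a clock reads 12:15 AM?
Hour hand position: 0 x 30 + 15 x 0.5 = 7.5 degrees
Minute hand position: 15 x 6 = 90 degrees
Difference: |7.5 - 90| = 82.5 degrees
The angle between the hands is 82.5 degrees

Final answer: 82.5 degrees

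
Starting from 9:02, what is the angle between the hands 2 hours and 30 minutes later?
First find the time 2 hours and 30 minutes after 9:02.
Total minutes: 9 x 60 + 2 + 2 x 60 + 30 = 692.
692 mod 720 = 692 minutes = 11:32.
Now compute the angle at 11:32:
Hour hand: 11 x 30 + 32 x 0.5 = 346 degrees
Minute hand: 32 x 6 = 192 degrees
Difference: |346 - 192| = 154 degrees
The angle is 154 degrees

Final answer: 154 degrees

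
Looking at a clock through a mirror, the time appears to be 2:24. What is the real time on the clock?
Reflection across the vertical (12-6) axis maps a hand at angle A degrees to (360 - A) degrees, which sends a reading of T minutes past 12:00 to (720 - T) minutes past 12:00.
Mirror reads 2:24 = 144 minutes past 12:00.
Actual time: (720 - 144) mod 720 = 576 minutes = 9:36.

Final answer: 9:36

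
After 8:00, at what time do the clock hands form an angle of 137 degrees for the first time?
At t minutes past 8:00, the hour hand is at 30 x 8 + 0.5t degrees and the minute hand is at 6t degrees.
The smaller angle between them is 137 degrees when |30H - 5.5t| = 137 or |30H - 5.5t| = 223.
With H = 8, solve 30 x 8 - 5.5t = +/- target for each target:
  t = (30 x 8 - 137) / 5.5 = 18.73
  t = (30 x 8 + 137) / 5.5 = 68.55 (outside (0, 60))
  t = (30 x 8 - 223) / 5.5 = 3.09
  t = (30 x 8 + 223) / 5.5 = 84.18 (outside (0, 60))
Valid solutions in (0, 60): {3.09, 18.73} minutes.
The first occurrence is t = 3.09 minutes.
The hands form a 137-degree angle at 3.09 minutes past 8:00.

Final answer: 3.09 minutes past 8:00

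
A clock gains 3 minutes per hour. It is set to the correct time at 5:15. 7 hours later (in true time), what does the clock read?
For every 60 true minutes, the faulty clock advances 60 + 3 = 63 minutes.
True elapsed: 7 hours = 420 minutes.
Faulty clock advances: 420 x 63/60 = 441 minutes (drift: 21 minutes ahead).
Shown time: 5:15 + 441 minutes = 12:36.

Final answer: 12:36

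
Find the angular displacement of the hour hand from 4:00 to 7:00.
The hour hand moves 0.5 degrees per minute.
Time elapsed: 7:00 - 4:00 = 180 minutes
Angular displacement: 180 x 0.5 = 90 degrees

Final answer: 90 degrees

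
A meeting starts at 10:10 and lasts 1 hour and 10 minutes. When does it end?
Starting time: 10:10
Adding 10 minutes to 10 minutes: 10 + 10 = 20 minutes
Adding 1 hour: 10 + 1 = 11
Final time: 11:20

Final answer: 11:20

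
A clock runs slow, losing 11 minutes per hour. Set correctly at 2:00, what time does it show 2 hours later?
For every 60 true minutes, the faulty clock advances 60 - 11 = 49 minutes.
True elapsed: 2 hours = 120 minutes.
Faulty clock advances: 120 x 49/60 = 98 minutes (drift: 22 minutes behind).
Shown time: 2:00 + 98 minutes = 3:38.

Final answer: 3:38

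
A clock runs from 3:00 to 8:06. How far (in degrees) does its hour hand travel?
The hour hand moves 0.5 degrees per minute.
Time elapsed: 8:06 - 3:00 = 306 minutes
Angular displacement: 306 x 0.5 = 153 degrees

Final answer: 153 degrees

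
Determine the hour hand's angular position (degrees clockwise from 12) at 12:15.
The hour hand moves 30 degrees per hour and 0.5 degrees per minute.
At 12:15: (0) x 30 + 15 x 0.5 = 0 + 7.5 = 7.5 degrees

Final answer: 7.5 degrees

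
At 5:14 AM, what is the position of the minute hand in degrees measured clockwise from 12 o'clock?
The minute hand moves 6 degrees per minute.
At 5:14: 14 x 6 = 84 degrees

Final answer: 84 degrees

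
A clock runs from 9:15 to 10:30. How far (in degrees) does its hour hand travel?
The hour hand moves 0.5 degrees per minute.
Time elapsed: 10:30 - 9:15 = 75 minutes
Angular displacement: 75 x 0.5 = 37.5 degrees

Final answer: 37.5 degrees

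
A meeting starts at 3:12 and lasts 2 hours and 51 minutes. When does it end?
Starting time: 3:12
Adding 51 minutes to 12 minutes: 12 + 51 = 63 minutes = 1 hour and 3 minutes
Adding 2 hours: 3 + 2 + 1 (carry) = 6
Final time: 6:03

Final answer: 6:03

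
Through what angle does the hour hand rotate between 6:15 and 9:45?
The hour hand moves 0.5 degrees per minute.
Time elapsed: 9:45 - 6:15 = 210 minutes
Angular displacement: 210 x 0.5 = 105 degrees

Final answer: 105 degrees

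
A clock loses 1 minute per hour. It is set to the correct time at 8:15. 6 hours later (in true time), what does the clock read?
For every 60 true minutes, the faulty clock advances 60 - 1 = 59 minutes.
True elapsed: 6 hours = 360 minutes.
Faulty clock advances: 360 x 59/60 = 354 minutes (drift: 6 minutes behind).
Shown time: 8:15 + 354 minutes = 2:09.

Final answer: 2:09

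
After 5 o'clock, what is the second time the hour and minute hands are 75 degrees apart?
At t minutes past 5:00, the hour hand is at 30 x 5 + 0.5t degrees and the minute hand is at 6t degrees.
The smaller angle between them is 75 degrees when |30H - 5.5t| = 75 or |30H - 5.5t| = 285.
With H = 5, solve 30 x 5 - 5.5t = +/- target for each target:
  t = (30 x 5 - 75) / 5.5 = 13.64
  t = (30 x 5 + 75) / 5.5 = 40.91
  t = (30 x 5 - 285) / 5.5 = -24.55 (outside (0, 60))
  t = (30 x 5 + 285) / 5.5 = 79.09 (outside (0, 60))
Valid solutions in (0, 60): {13.64, 40.91} minutes.
The second occurrence is t = 40.91 minutes.
The hands form a 75-degree angle at 40.91 minutes past 5:00.

Final answer: 40.91 minutes past 5:00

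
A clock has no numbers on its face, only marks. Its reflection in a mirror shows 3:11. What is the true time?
Reflection across the vertical (12-6) axis maps a hand at angle A degrees to (360 - A) degrees, which sends a reading of T minutes past 12:00 to (720 - T) minutes past 12:00.
Mirror reads 3:11 = 191 minutes past 12:00.
Actual time: (720 - 191) mod 720 = 529 minutes = 8:49.

Final answer: 8:49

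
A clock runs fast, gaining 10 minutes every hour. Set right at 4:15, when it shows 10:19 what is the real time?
For every 60 true minutes, the faulty clock advances 70 minutes, so 1 faulty-clock minute corresponds to 60/70 true minutes.
From 4:15 to 10:19 on the faulty dial is 364 minutes.
True elapsed: 364 x 60/70 = 312 minutes = 5 hours and 12 minutes.
True time: 4:15 + 5 hours and 12 minutes = 9:27.

Final answer: 9:27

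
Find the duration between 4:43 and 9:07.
From 4:43 to 9:07:
(9 x 60 + 7) - (4 x 60 + 43) = 547 - 283 = 264 minutes
= 4 hours and 24 minutes

Final answer: 4 hours and 24 minutes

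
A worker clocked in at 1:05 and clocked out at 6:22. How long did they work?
From 1:05 to 6:22:
(6 x 60 + 22) - (1 x 60 + 5) = 382 - 65 = 317 minutes
= 5 hours and 17 minutes

Final answer: 5 hours and 17 minutes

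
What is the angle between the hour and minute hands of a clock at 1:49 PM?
Hour hand position: 1 x 30 + 49 x 0.5 = 54.5 degrees
Minute hand position: 49 x 6 = 294 degrees
Difference: |54.5 - 294| = 239.5 degrees
Since 239.5 > 180, the smaller angle is 360 - 239.5 = 120.5 degrees

Final answer: 120.5 degrees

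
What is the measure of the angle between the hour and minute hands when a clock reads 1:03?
Hour hand position: 1 x 30 + 3 x 0.5 = 31.5 degrees
Minute hand position: 3 x 6 = 18 degrees
Difference: |31.5 - 18| = 13.5 degrees
The angle between the hands is 13.5 degrees

Final answer: 13.5 degrees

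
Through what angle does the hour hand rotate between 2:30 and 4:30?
The hour hand moves 0.5 degrees per minute.
Time elapsed: 4:30 - 2:30 = 120 minutes
Angular displacement: 120 x 0.5 = 60 degrees

Final answer: 60 degrees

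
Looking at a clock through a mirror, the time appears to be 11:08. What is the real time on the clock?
Reflection across the vertical (12-6) axis maps a hand at angle A degrees to (360 - A) degrees, which sends a reading of T minutes past 12:00 to (720 - T) minutes past 12:00.
Mirror reads 11:08 = 668 minutes past 12:00.
Actual time: (720 - 668) mod 720 = 52 minutes = 12:52.

Final answer: 12:52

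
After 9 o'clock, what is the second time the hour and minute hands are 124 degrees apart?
At t minutes past 9:00, the hour hand is at 30 x 9 + 0.5t degrees and the minute hand is at 6t degrees.
The smaller angle between them is 124 degrees when |30H - 5.5t| = 124 or |30H - 5.5t| = 236.
With H = 9, solve 30 x 9 - 5.5t = +/- target for each target:
  t = (30 x 9 - 124) / 5.5 = 26.55
  t = (30 x 9 + 124) / 5.5 = 71.64 (outside (0, 60))
  t = (30 x 9 - 236) / 5.5 = 6.18
  t = (30 x 9 + 236) / 5.5 = 92 (outside (0, 60))
Valid solutions in (0, 60): {6.18, 26.55} minutes.
The second occurrence is t = 26.55 minutes.
The hands form a 124-degree angle at 26.55 minutes past 9:00.

Final answer: 26.55 minutes past 9:00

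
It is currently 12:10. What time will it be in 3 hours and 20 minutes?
Starting time: 12:10
Adding 20 minutes to 10 minutes: 10 + 20 = 30 minutes
Adding 3 hours: 12 + 3 = 15 - 12 = 3
Final time: 3:30

Final answer: 3:30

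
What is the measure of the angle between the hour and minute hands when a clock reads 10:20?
Hour hand position: 10 x 30 + 20 x 0.5 = 310 degrees
Minute hand position: 20 x 6 = 120 degrees
Difference: |310 - 120| = 190 degrees
Since 190 > 180, the smaller angle is 360 - 190 = 170 degrees

Final answer: 170 degrees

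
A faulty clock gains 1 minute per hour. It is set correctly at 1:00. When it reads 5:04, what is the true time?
For every 60 true minutes, the faulty clock advances 61 minutes, so 1 faulty-clock minute corresponds to 60/61 true minutes.
From 1:00 to 5:04 on the faulty dial is 244 minutes.
True elapsed: 244 x 60/61 = 240 minutes = 4 hours.
True time: 1:00 + 4 hours = 5:00.

Final answer: 5:00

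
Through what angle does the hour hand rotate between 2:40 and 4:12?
The hour hand moves 0.5 degrees per minute.
Time elapsed: 4:12 - 2:40 = 92 minutes
Angular displacement: 92 x 0.5 = 46 degrees

Final answer: 46 degrees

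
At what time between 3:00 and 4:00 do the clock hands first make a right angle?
At t minutes past 3:00, the hour hand is at 30 x 3 + 0.5t degrees and the minute hand is at 6t degrees.
The smaller angle between them is 90 degrees when |30H - 5.5t| = 90 or |30H - 5.5t| = 270.
With H = 3, solve 30 x 3 - 5.5t = +/- target for each target:
  t = (30 x 3 - 90) / 5.5 = 0 (outside (0, 60))
  t = (30 x 3 + 90) / 5.5 = 32.73
  t = (30 x 3 - 270) / 5.5 = -32.73 (outside (0, 60))
  t = (30 x 3 + 270) / 5.5 = 65.45 (outside (0, 60))
Valid solutions in (0, 60): {32.73} minutes.
First occurrence: t = 32.73 minutes.
The hands are at right angles at 32.73 minutes past 3:00.

Final answer: 32.73 minutes past 3:00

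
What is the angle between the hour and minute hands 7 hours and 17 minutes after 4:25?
First find the time 7 hours and 17 minutes after 4:25.
Total minutes: 4 x 60 + 25 + 7 x 60 + 17 = 702.
702 mod 720 = 702 minutes = 11:42.
Now compute the angle at 11:42:
Hour hand: 11 x 30 + 42 x 0.5 = 351 degrees
Minute hand: 42 x 6 = 252 degrees
Difference: |351 - 252| = 99 degrees
The angle is 99 degrees

Final answer: 99 degrees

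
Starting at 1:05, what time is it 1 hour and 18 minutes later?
Starting time: 1:05
Adding 18 minutes to 5 minutes: 5 + 18 = 23 minutes
Adding 1 hour: 1 + 1 = 2
Final time: 2:23

Final answer: 2:23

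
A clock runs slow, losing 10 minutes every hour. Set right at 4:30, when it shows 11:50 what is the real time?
For every 60 true minutes, the faulty clock advances 50 minutes, so 1 faulty-clock minute corresponds to 60/50 true minutes.
From 4:30 to 11:50 on the faulty dial is 440 minutes.
True elapsed: 440 x 60/50 = 528 minutes = 8 hours and 48 minutes.
True time: 4:30 + 8 hours and 48 minutes = 1:18.

Final answer: 1:18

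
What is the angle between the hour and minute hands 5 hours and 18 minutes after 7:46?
First find the time 5 hours and 18 minutes after 7:46.
Total minutes: 7 x 60 + 46 + 5 x 60 + 18 = 784.
784 mod 720 = 64 minutes = 1:04.
Now compute the angle at 1:04:
Hour hand: 1 x 30 + 4 x 0.5 = 32 degrees
Minute hand: 4 x 6 = 24 degrees
Difference: |32 - 24| = 8 degrees
The angle is 8 degrees

Final answer: 8 degrees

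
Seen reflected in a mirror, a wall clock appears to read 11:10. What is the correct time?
Reflection across the vertical (12-6) axis maps a hand at angle A degrees to (360 - A) degrees, which sends a reading of T minutes past 12:00 to (720 - T) minutes past 12:00.
Mirror reads 11:10 = 670 minutes past 12:00.
Actual time: (720 - 670) mod 720 = 50 minutes = 12:50.

Final answer: 12:50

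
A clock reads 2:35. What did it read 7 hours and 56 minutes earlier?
Starting time: 2:35 = 155 total minutes past 12:00
Subtracting: 7 hours and 56 minutes = 476 minutes
155 - 476 = -321 (negative, add 12 hours = 720) = 399 minutes
= 6 hours and 39 minutes past 12:00 = 6:39

Final answer: 6:39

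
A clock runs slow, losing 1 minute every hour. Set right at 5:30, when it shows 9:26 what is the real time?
For every 60 true minutes, the faulty clock advances 59 minutes, so 1 faulty-clock minute corresponds to 60/59 true minutes.
From 5:30 to 9:26 on the faulty dial is 236 minutes.
True elapsed: 236 x 60/59 = 240 minutes = 4 hours.
True time: 5:30 + 4 hours = 9:30.

Final answer: 9:30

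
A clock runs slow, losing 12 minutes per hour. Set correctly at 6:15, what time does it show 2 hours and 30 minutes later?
For every 60 true minutes, the faulty clock advances 60 - 12 = 48 minutes.
True elapsed: 2 hours and 30 minutes = 150 minutes.
Faulty clock advances: 150 x 48/60 = 120 minutes (drift: 30 minutes behind).
Shown time: 6:15 + 120 minutes = 8:15.

Final answer: 8:15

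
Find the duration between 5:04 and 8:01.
From 5:04 to 8:01:
(8 x 60 + 1) - (5 x 60 + 4) = 481 - 304 = 177 minutes
= 2 hours and 57 minutes

Final answer: 2 hours and 57 minutes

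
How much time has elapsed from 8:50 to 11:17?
From 8:50 to 11:17:
(11 x 60 + 17) - (8 x 60 + 50) = 677 - 530 = 147 minutes
= 2 hours and 27 minutes

Final answer: 2 hours and 27 minutes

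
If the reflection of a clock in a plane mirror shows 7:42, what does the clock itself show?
Reflection across the vertical (12-6) axis maps a hand at angle A degrees to (360 - A) degrees, which sends a reading of T minutes past 12:00 to (720 - T) minutes past 12:00.
Mirror reads 7:42 = 462 minutes past 12:00.
Actual time: (720 - 462) mod 720 = 258 minutes = 4:18.

Final answer: 4:18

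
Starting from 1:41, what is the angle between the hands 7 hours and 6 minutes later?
First find the time 7 hours and 6 minutes after 1:41.
Total minutes: 1 x 60 + 41 + 7 x 60 + 6 = 527.
527 mod 720 = 527 minutes = 8:47.
Now compute the angle at 8:47:
Hour hand: 8 x 30 + 47 x 0.5 = 263.5 degrees
Minute hand: 47 x 6 = 282 degrees
Difference: |263.5 - 282| = 18.5 degrees
The angle is 18.5 degrees

Final answer: 18.5 degrees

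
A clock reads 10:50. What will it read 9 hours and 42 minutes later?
Starting time: 10:50
Adding 42 minutes to 50 minutes: 50 + 42 = 92 minutes = 1 hour and 32 minutes
Adding 9 hours: 10 + 9 + 1 (carry) = 20 - 12 = 8
Final time: 8:32

Final answer: 8:32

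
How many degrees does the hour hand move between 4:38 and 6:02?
The hour hand moves 0.5 degrees per minute.
Time elapsed: 6:02 - 4:38 = 84 minutes
Angular displacement: 84 x 0.5 = 42 degrees

Final answer: 42 degrees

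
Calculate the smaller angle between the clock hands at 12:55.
Hour hand position: 0 x 30 + 55 x 0.5 = 27.5 degrees
Minute hand position: 55 x 6 = 330 degrees
Difference: |27.5 - 330| = 302.5 degrees
Since 302.5 > 180, the smaller angle is 360 - 302.5 = 57.5 degrees

Final answer: 57.5 degrees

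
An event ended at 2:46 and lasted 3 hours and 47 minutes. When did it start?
Starting time: 2:46 = 166 total minutes past 12:00
Subtracting: 3 hours and 47 minutes = 227 minutes
166 - 227 = -61 (negative, add 12 hours = 720) = 659 minutes
= 10 hours and 59 minutes past 12:00 = 10:59

Final answer: 10:59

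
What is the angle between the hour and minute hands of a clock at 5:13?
Hour hand position: 5 x 30 + 13 x 0.5 = 156.5 degrees
Minute hand position: 13 x 6 = 78 degrees
Difference: |156.5 - 78| = 78.5 degrees
The angle between the hands is 78.5 degrees

Final answer: 78.5 degrees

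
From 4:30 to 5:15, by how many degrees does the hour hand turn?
The hour hand moves 0.5 degrees per minute.
Time elapsed: 5:15 - 4:30 = 45 minutes
Angular displacement: 45 x 0.5 = 22.5 degrees

Final answer: 22.5 degrees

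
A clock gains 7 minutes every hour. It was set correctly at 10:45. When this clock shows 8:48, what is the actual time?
For every 60 true minutes, the faulty clock advances 67 minutes, so 1 faulty-clock minute corresponds to 60/67 true minutes.
From 10:45 to 8:48 on the faulty dial is 603 minutes.
True elapsed: 603 x 60/67 = 540 minutes = 9 hours.
True time: 10:45 + 9 hours = 7:45.

Final answer: 7:45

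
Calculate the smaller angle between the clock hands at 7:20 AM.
Hour hand position: 7 x 30 + 20 x 0.5 = 220 degrees
Minute hand position: 20 x 6 = 120 degrees
Difference: |220 - 120| = 100 degrees
The angle between the hands is 100 degrees

Final answer: 100 degrees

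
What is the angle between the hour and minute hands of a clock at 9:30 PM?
Hour hand position: 9 x 30 + 30 x 0.5 = 285 degrees
Minute hand position: 30 x 6 = 180 degrees
Difference: |285 - 180| = 105 degrees
The angle between the hands is 105 degrees

Final answer: 105 degrees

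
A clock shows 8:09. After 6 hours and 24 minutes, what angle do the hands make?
First find the time 6 hours and 24 minutes after 8:09.
Total minutes: 8 x 60 + 9 + 6 x 60 + 24 = 873.
873 mod 720 = 153 minutes = 2:33.
Now compute the angle at 2:33:
Hour hand: 2 x 30 + 33 x 0.5 = 76.5 degrees
Minute hand: 33 x 6 = 198 degrees
Difference: |76.5 - 198| = 121.5 degrees
The angle is 121.5 degrees

Final answer: 121.5 degrees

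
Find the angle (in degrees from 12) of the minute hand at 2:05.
The minute hand moves 6 degrees per minute.
At 2:05: 5 x 6 = 30 degrees

Final answer: 30 degrees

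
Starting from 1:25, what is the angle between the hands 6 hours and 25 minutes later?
First find the time 6 hours and 25 minutes after 1:25.
Total minutes: 1 x 60 + 25 + 6 x 60 + 25 = 470.
470 mod 720 = 470 minutes = 7:50.
Now compute the angle at 7:50:
Hour hand: 7 x 30 + 50 x 0.5 = 235 degrees
Minute hand: 50 x 6 = 300 degrees
Difference: |235 - 300| = 65 degrees
The angle is 65 degrees

Final answer: 65 degrees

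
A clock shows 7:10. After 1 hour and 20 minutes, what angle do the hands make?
First find the time 1 hour and 20 minutes after 7:10.
Total minutes: 7 x 60 + 10 + 1 x 60 + 20 = 510.
510 mod 720 = 510 minutes = 8:30.
Now compute the angle at 8:30:
Hour hand: 8 x 30 + 30 x 0.5 = 255 degrees
Minute hand: 30 x 6 = 180 degrees
Difference: |255 - 180| = 75 degrees
The angle is 75 degrees

Final answer: 75 degrees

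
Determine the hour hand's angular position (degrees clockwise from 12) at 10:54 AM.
The hour hand moves 30 degrees per hour and 0.5 degrees per minute.
At 10:54: (10) x 30 + 54 x 0.5 = 300 + 27 = 327 degrees

Final answer: 327 degrees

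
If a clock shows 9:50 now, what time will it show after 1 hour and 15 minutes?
Starting time: 9:50
Adding 15 minutes to 50 minutes: 50 + 15 = 65 minutes = 1 hour and 5 minutes
Adding 1 hour: 9 + 1 + 1 (carry) = 11
Final time: 11:05

Final answer: 11:05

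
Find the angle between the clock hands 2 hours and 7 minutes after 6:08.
First find the time 2 hours and 7 minutes after 6:08.
Total minutes: 6 x 60 + 8 + 2 x 60 + 7 = 495.
495 mod 720 = 495 minutes = 8:15.
Now compute the angle at 8:15:
Hour hand: 8 x 30 + 15 x 0.5 = 247.5 degrees
Minute hand: 15 x 6 = 90 degrees
Difference: |247.5 - 90| = 157.5 degrees
The angle is 157.5 degrees

Final answer: 157.5 degrees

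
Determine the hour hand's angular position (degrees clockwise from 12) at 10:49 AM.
The hour hand moves 30 degrees per hour and 0.5 degrees per minute.
At 10:49: (10) x 30 + 49 x 0.5 = 300 + 24.5 = 324.5 degrees

Final answer: 324.5 degrees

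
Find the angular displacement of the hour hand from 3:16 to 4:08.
The hour hand moves 0.5 degrees per minute.
Time elapsed: 4:08 - 3:16 = 52 minutes
Angular displacement: 52 x 0.5 = 26 degrees

Final answer: 26 degrees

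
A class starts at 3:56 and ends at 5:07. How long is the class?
From 3:56 to 5:07:
(5 x 60 + 7) - (3 x 60 + 56) = 307 - 236 = 71 minutes
= 1 hour and 11 minutes

Final answer: 1 hour and 11 minutes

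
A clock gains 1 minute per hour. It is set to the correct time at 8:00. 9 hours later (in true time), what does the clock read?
For every 60 true minutes, the faulty clock advances 60 + 1 = 61 minutes.
True elapsed: 9 hours = 540 minutes.
Faulty clock advances: 540 x 61/60 = 549 minutes (drift: 9 minutes ahead).
Shown time: 8:00 + 549 minutes = 5:09.

Final answer: 5:09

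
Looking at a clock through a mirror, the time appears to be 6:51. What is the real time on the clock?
Reflection across the vertical (12-6) axis maps a hand at angle A degrees to (360 - A) degrees, which sends a reading of T minutes past 12:00 to (720 - T) minutes past 12:00.
Mirror reads 6:51 = 411 minutes past 12:00.
Actual time: (720 - 411) mod 720 = 309 minutes = 5:09.

Final answer: 5:09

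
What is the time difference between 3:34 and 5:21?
From 3:34 to 5:21:
(5 x 60 + 21) - (3 x 60 + 34) = 321 - 214 = 107 minutes
= 1 hour and 47 minutes

Final answer: 1 hour and 47 minutes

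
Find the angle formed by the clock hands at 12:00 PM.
Hour hand position: 0 x 30 + 0 x 0.5 = 0 degrees
Minute hand position: 0 x 6 = 0 degrees
Difference: |0 - 0| = 0 degrees
The angle between the hands is 0 degrees

Final answer: 0 degrees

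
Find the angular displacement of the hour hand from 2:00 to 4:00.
The hour hand moves 0.5 degrees per minute.
Time elapsed: 4:00 - 2:00 = 120 minutes
Angular displacement: 120 x 0.5 = 60 degrees

Final answer: 60 degrees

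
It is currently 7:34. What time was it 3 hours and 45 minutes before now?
Starting time: 7:34 = 454 total minutes past 12:00
Subtracting: 3 hours and 45 minutes = 225 minutes
454 - 225 = 229 minutes
= 3 hours and 49 minutes past 12:00 = 3:49

Final answer: 3:49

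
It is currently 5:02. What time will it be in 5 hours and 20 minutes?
Starting time: 5:02
Adding 20 minutes to 2 minutes: 2 + 20 = 22 minutes
Adding 5 hours: 5 + 5 = 10
Final time: 10:22

Final answer: 10:22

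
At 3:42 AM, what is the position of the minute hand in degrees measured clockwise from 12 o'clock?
The minute hand moves 6 degrees per minute.
At 3:42: 42 x 6 = 252 degrees

Final answer: 252 degrees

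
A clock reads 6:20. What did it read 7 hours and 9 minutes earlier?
Starting time: 6:20 = 380 total minutes past 12:00
Subtracting: 7 hours and 9 minutes = 429 minutes
380 - 429 = -49 (negative, add 12 hours = 720) = 671 minutes
= 11 hours and 11 minutes past 12:00 = 11:11

Final answer: 11:11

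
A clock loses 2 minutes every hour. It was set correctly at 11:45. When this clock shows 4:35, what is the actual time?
For every 60 true minutes, the faulty clock advances 58 minutes, so 1 faulty-clock minute corresponds to 60/58 true minutes.
From 11:45 to 4:35 on the faulty dial is 290 minutes.
True elapsed: 290 x 60/58 = 300 minutes = 5 hours.
True time: 11:45 + 5 hours = 4:45.

Final answer: 4:45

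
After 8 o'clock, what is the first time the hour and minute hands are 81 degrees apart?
At t minutes past 8:00, the hour hand is at 30 x 8 + 0.5t degrees and the minute hand is at 6t degrees.
The smaller angle between them is 81 degrees when |30H - 5.5t| = 81 or |30H - 5.5t| = 279.
With H = 8, solve 30 x 8 - 5.5t = +/- target for each target:
  t = (30 x 8 - 81) / 5.5 = 28.91
  t = (30 x 8 + 81) / 5.5 = 58.36
  t = (30 x 8 - 279) / 5.5 = -7.09 (outside (0, 60))
  t = (30 x 8 + 279) / 5.5 = 94.36 (outside (0, 60))
Valid solutions in (0, 60): {28.91, 58.36} minutes.
The first occurrence is t = 28.91 minutes.
The hands form a 81-degree angle at 28.91 minutes past 8:00.

Final answer: 28.91 minutes past 8:00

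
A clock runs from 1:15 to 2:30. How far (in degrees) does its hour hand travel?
The hour hand moves 0.5 degrees per minute.
Time elapsed: 2:30 - 1:15 = 75 minutes
Angular displacement: 75 x 0.5 = 37.5 degrees

Final answer: 37.5 degrees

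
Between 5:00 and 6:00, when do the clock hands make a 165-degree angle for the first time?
At t minutes past 5:00, the hour hand is at 30 x 5 + 0.5t degrees and the minute hand is at 6t degrees.
The smaller angle between them is 165 degrees when |30H - 5.5t| = 165 or |30H - 5.5t| = 195.
With H = 5, solve 30 x 5 - 5.5t = +/- target for each target:
  t = (30 x 5 - 165) / 5.5 = -2.73 (outside (0, 60))
  t = (30 x 5 + 165) / 5.5 = 57.27
  t = (30 x 5 - 195) / 5.5 = -8.18 (outside (0, 60))
  t = (30 x 5 + 195) / 5.5 = 62.73 (outside (0, 60))
Valid solutions in (0, 60): {57.27} minutes.
The first occurrence is t = 57.27 minutes.
The hands form a 165-degree angle at 57.27 minutes past 5:00.

Final answer: 57.27 minutes past 5:00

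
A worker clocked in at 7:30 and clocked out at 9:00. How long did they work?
From 7:30 to 9:00:
(9 x 60 + 0) - (7 x 60 + 30) = 540 - 450 = 90 minutes
= 1 hour and 30 minutes

Final answer: 1 hour and 30 minutes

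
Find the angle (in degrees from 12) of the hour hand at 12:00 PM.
The hour hand moves 30 degrees per hour and 0.5 degrees per minute.
At 12:00: (0) x 30 + 0 x 0.5 = 0 + 0 = 0 degrees

Final answer: 0 degrees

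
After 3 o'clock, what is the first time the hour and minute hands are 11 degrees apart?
At t minutes past 3:00, the hour hand is at 30 x 3 + 0.5t degrees and the minute hand is at 6t degrees.
The smaller angle between them is 11 degrees when |30H - 5.5t| = 11 or |30H - 5.5t| = 349.
With H = 3, solve 30 x 3 - 5.5t = +/- target for each target:
  t = (30 x 3 - 11) / 5.5 = 14.36
  t = (30 x 3 + 11) / 5.5 = 18.36
  t = (30 x 3 - 349) / 5.5 = -47.09 (outside (0, 60))
  t = (30 x 3 + 349) / 5.5 = 79.82 (outside (0, 60))
Valid solutions in (0, 60): {14.36, 18.36} minutes.
The first occurrence is t = 14.36 minutes.
The hands form a 11-degree angle at 14.36 minutes past 3:00.

Final answer: 14.36 minutes past 3:00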